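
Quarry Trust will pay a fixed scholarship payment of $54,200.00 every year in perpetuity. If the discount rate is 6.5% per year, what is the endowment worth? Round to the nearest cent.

$833846.15

Level perpetuity: PV = C / r = $54,200.00 / 0.065 = $833,846.15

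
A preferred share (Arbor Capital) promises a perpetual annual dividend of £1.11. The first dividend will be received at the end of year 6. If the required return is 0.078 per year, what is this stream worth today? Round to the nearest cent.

£9.78

Value at end of year 5: C / r = £1.11 / 0.078 = £14.2308
Discount to today: PV = £14.2308 / (1 + 0.078)^5 = £14.2308 / 1.455773 = £9.78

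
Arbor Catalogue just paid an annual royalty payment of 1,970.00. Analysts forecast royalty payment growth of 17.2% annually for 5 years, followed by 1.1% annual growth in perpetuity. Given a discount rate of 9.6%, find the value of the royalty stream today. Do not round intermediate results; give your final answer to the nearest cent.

44861.68

D_1 = 2308.84000
D_2 = 2705.96048
D_3 = 3171.38568
D_4 = 3716.86402
D_5 = 4356.16463
Terminal value at year 5: TV = D_5×(1+g_2)/(r−g_2) = 4404.08244/0.085 = 51812.73462
P_0 = D_1/(1+r)^1 + D_2/(1+r)^2 + D_3/(1+r)^3 + D_4/(1+r)^4 + D_5/(1+r)^5 + TV/(1+r)^5
    = 2106.60584 + 2252.68435 + 2408.89239 + 2575.93237 + 2754.55542 + 32763.00618 = 44861.67653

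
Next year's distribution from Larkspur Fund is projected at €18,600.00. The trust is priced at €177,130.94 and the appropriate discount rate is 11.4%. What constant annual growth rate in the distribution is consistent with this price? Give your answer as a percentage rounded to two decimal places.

P = D₁/(r−g) ⇒ g = r − D₁/P = 0.114 − €18,600.00/€177,130.94 = 0.008993

0.90%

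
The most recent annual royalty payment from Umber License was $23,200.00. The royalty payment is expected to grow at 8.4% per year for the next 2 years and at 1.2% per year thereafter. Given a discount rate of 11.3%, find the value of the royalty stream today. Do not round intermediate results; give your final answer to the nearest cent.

D_1 = 25148.80000
D_2 = 27261.29920
Terminal value at year 2: TV = D_2×(1+g_2)/(r−g_2) = 27588.43479/0.101 = 273152.81971
P_0 = D_1/(1+r)^1 + D_2/(1+r)^2 + TV/(1+r)^2
    = 22595.50764 + 22006.76575 + 220503.43503 = 265105.70841

$265105.71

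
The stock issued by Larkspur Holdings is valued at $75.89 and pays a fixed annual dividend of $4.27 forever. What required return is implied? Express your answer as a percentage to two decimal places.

5.63%

P = C/r ⇒ r = C/P = $4.27/$75.89 = 0.056266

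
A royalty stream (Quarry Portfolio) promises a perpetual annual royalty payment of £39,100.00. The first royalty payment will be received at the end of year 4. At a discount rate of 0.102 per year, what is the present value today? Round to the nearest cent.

Value at end of year 3: C / r = £39,100.00 / 0.102 = £383,333.3333
Discount to today: PV = £383,333.3333 / (1 + 0.102)^3 = £383,333.3333 / 1.338273 = £286,438.77

£286438.77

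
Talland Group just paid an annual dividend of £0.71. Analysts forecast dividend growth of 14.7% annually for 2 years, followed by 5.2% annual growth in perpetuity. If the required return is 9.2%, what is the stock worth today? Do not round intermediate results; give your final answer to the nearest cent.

£22.13

D_1 = 0.81437
D_2 = 0.93408
Terminal value at year 2: TV = D_2×(1+g_2)/(r−g_2) = 0.98265/0.04 = 24.56637
P_0 = D_1/(1+r)^1 + D_2/(1+r)^2 + TV/(1+r)^2
    = 0.74576 + 0.78332 + 20.60135 = 22.13043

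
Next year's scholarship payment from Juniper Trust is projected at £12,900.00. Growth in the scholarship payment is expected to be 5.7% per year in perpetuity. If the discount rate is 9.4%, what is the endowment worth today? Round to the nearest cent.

£348648.65

Growing perpetuity: P = D₁ / (r − g) = £12,900.0000 / (0.094 − 0.057) = £348,648.65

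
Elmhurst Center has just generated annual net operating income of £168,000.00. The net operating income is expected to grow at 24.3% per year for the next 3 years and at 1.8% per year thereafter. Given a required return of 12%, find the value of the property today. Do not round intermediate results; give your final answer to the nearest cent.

£2915035.75

D_1 = 208824.00000
D_2 = 259568.23200
D_3 = 322643.31238
Terminal value at year 3: TV = D_3×(1+g_2)/(r−g_2) = 328450.89200/0.102 = 3220106.78430
P_0 = D_1/(1+r)^1 + D_2/(1+r)^2 + D_3/(1+r)^3 + TV/(1+r)^3
    = 186450.00000 + 206926.20536 + 229651.13684 + 2292008.40492 = 2915035.74711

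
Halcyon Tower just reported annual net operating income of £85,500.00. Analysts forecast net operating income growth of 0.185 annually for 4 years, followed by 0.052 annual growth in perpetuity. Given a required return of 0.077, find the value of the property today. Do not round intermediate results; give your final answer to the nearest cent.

D_1 = 101317.50000
D_2 = 120061.23750
D_3 = 142272.56644
D_4 = 168592.99123
Terminal value at year 4: TV = D_4×(1+g_2)/(r−g_2) = 177359.82677/0.025 = 7094393.07089
P_0 = D_1/(1+r)^1 + D_2/(1+r)^2 + D_3/(1+r)^3 + D_4/(1+r)^4 + TV/(1+r)^4
    = 94073.81616 + 103507.40218 + 113886.97454 + 125307.39539 + 5272935.19783 = 5709710.78609

£5709710.79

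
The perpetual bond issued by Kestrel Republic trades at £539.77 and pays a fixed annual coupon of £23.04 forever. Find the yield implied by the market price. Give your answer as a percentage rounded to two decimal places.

4.27%

P = C/r ⇒ r = C/P = £23.04/£539.77 = 0.042685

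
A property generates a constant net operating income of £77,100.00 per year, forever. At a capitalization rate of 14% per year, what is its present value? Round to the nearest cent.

Level perpetuity: PV = C / r = £77,100.00 / 0.14 = £550,714.29

£550714.29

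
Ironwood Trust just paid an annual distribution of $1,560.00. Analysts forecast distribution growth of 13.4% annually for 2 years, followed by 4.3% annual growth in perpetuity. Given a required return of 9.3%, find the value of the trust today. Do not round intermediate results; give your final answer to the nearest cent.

D_1 = 1769.04000
D_2 = 2006.09136
Terminal value at year 2: TV = D_2×(1+g_2)/(r−g_2) = 2092.35329/0.05 = 41847.06577
P_0 = D_1/(1+r)^1 + D_2/(1+r)^2 + TV/(1+r)^2
    = 1618.51784 + 1679.23077 + 35028.75386 = 38326.50247

$38326.50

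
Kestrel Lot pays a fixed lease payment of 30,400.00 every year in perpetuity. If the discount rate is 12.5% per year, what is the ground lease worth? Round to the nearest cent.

243200.00

Level perpetuity: PV = C / r = 30,400.00 / 0.125 = 243,200.00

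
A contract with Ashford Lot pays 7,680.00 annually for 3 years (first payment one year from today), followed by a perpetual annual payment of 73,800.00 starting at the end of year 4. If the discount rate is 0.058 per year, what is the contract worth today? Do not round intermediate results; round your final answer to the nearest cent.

PV of 3-year annuity: 7,680.00 × [1 − (1+0.058)^−3] / 0.058 = 20604.93209
Perpetuity value at year 3: 73,800.00 / 0.058 = 1272413.79310
PV of perpetuity: 1272413.79310 / (1+0.058)^3 = 1074413.27378
Total PV = 20604.93209 + 1074413.27378 = 1095018.20588

1095018.21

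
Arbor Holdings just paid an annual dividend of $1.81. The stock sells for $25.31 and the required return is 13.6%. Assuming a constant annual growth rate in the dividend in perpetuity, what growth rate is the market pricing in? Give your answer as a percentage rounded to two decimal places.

P = D₀(1+g)/(r−g) ⇒ P(r−g) = D₀(1+g) ⇒ g(P+D₀) = P·r − D₀
g = (P·r − D₀)/(P + D₀) = ($25.31×0.136 − $1.81) / ($25.31 + $1.81) = 0.060183

6.02%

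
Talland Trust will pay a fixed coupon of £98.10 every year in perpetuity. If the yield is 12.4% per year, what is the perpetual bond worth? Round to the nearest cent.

Level perpetuity: PV = C / r = £98.10 / 0.124 = £791.13

£791.13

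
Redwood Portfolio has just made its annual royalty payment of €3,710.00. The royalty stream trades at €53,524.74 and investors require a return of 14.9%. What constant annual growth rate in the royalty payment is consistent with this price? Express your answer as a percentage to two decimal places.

P = D₀(1+g)/(r−g) ⇒ P(r−g) = D₀(1+g) ⇒ g(P+D₀) = P·r − D₀
g = (P·r − D₀)/(P + D₀) = (€53,524.74×0.149 − €3,710.00) / (€53,524.74 + €3,710.00) = 0.074521

7.45%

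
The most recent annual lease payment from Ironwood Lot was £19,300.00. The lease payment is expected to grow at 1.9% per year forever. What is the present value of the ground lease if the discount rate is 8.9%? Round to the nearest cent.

£280952.86

D₁ = D₀ × (1 + g) = £19,300.00 × 1.019 = £19,666.7000
Growing perpetuity: P = D₁ / (r − g) = £19,666.7000 / (0.089 − 0.019) = £280,952.86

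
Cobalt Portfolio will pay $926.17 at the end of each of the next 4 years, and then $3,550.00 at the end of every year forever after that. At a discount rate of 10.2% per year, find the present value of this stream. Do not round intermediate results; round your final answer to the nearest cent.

$26522.61

PV of 4-year annuity: $926.17 × [1 − (1+0.102)^−4] / 0.102 = 2923.16884
Perpetuity value at year 4: $3,550.00 / 0.102 = 34803.92157
PV of perpetuity: 34803.92157 / (1+0.102)^4 = 23599.44574
Total PV = 2923.16884 + 23599.44574 = 26522.61458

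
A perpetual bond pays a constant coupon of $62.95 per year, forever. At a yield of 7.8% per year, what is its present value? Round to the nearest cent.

$807.05

Level perpetuity: PV = C / r = $62.95 / 0.078 = $807.05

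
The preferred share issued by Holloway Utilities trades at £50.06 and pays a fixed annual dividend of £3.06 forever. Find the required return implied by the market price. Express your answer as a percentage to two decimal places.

6.11%

P = C/r ⇒ r = C/P = £3.06/£50.06 = 0.061127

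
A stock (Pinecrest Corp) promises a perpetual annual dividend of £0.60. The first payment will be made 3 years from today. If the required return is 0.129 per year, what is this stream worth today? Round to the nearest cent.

Value at end of year 2: C / r = £0.60 / 0.129 = £4.6512
Discount to today: PV = £4.6512 / (1 + 0.129)^2 = £4.6512 / 1.274641 = £3.65

£3.65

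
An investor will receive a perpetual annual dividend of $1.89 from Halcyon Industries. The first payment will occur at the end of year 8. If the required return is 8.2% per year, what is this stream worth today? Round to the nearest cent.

$13.28

Value at end of year 7: C / r = $1.89 / 0.082 = $23.0488
Discount to today: PV = $23.0488 / (1 + 0.082)^7 = $23.0488 / 1.736164 = $13.28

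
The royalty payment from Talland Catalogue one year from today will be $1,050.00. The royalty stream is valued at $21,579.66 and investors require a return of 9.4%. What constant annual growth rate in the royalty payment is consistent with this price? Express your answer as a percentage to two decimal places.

P = D₁/(r−g) ⇒ g = r − D₁/P = 0.094 − $1,050.00/$21,579.66 = 0.045343

4.53%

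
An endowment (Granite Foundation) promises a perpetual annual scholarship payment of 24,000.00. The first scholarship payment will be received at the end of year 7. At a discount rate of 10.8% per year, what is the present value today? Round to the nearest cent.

120101.64

Value at end of year 6: C / r = 24,000.00 / 0.108 = 222,222.2222
Discount to today: PV = 222,222.2222 / (1 + 0.108)^6 = 222,222.2222 / 1.850285 = 120,101.64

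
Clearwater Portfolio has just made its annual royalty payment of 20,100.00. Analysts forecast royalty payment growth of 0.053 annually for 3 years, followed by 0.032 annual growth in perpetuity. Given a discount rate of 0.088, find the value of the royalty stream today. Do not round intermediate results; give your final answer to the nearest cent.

392307.16

D_1 = 21165.30000
D_2 = 22287.06090
D_3 = 23468.27513
Terminal value at year 3: TV = D_3×(1+g_2)/(r−g_2) = 24219.25993/0.056 = 432486.78450
P_0 = D_1/(1+r)^1 + D_2/(1+r)^2 + D_3/(1+r)^3 + TV/(1+r)^3
    = 19453.40074 + 18827.60200 + 18221.93465 + 335804.22435 = 392307.16174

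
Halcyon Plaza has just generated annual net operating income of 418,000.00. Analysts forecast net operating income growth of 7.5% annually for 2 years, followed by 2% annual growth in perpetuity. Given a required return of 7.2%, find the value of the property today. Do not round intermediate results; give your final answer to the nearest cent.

9084698.80

D_1 = 449350.00000
D_2 = 483051.25000
Terminal value at year 2: TV = D_2×(1+g_2)/(r−g_2) = 492712.27500/0.052 = 9475236.05769
P_0 = D_1/(1+r)^1 + D_2/(1+r)^2 + TV/(1+r)^2
    = 419169.77612 + 420342.82587 + 8245186.19968 = 9084698.80166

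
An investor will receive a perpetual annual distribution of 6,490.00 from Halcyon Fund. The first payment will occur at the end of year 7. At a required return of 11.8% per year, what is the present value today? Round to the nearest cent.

28165.14

Value at end of year 6: C / r = 6,490.00 / 0.118 = 55,000.0000
Discount to today: PV = 55,000.0000 / (1 + 0.118)^6 = 55,000.0000 / 1.952769 = 28,165.14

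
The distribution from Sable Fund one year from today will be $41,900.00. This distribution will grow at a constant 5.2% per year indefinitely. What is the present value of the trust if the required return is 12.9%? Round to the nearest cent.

$544155.84

Growing perpetuity: P = D₁ / (r − g) = $41,900.0000 / (0.129 − 0.052) = $544,155.84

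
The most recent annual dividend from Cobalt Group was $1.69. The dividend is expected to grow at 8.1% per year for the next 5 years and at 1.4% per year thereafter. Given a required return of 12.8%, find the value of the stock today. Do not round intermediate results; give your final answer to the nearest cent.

D_1 = 1.82689
D_2 = 1.97487
D_3 = 2.13483
D_4 = 2.30775
D_5 = 2.49468
Terminal value at year 5: TV = D_5×(1+g_2)/(r−g_2) = 2.52961/0.114 = 22.18954
P_0 = D_1/(1+r)^1 + D_2/(1+r)^2 + D_3/(1+r)^3 + D_4/(1+r)^4 + D_5/(1+r)^5 + TV/(1+r)^5
    = 1.61958 + 1.55210 + 1.48743 + 1.42545 + 1.36606 + 12.15074 = 19.60137

$19.60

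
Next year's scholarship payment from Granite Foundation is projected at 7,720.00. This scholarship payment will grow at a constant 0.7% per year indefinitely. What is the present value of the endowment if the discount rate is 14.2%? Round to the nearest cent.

57185.19

Growing perpetuity: P = D₁ / (r − g) = 7,720.0000 / (0.142 − 0.007) = 57,185.19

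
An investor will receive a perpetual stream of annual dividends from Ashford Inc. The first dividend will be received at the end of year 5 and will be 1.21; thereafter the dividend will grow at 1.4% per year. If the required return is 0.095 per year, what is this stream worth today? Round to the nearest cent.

Value at end of year 4: C₁ / (r − g) = 1.21 / (0.095 − 0.014) = 14.9383
Discount to today: PV = 14.9383 / (1 + 0.095)^4 = 14.9383 / 1.437661 = 10.39

10.39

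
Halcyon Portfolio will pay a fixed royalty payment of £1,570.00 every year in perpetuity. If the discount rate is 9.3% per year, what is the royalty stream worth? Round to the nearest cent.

Level perpetuity: PV = C / r = £1,570.00 / 0.093 = £16,881.72

£16881.72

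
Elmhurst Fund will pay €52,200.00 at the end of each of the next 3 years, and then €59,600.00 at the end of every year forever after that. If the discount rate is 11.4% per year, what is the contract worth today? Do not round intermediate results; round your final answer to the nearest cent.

€504848.60

PV of 3-year annuity: €52,200.00 × [1 − (1+0.114)^−3] / 0.114 = 126679.67404
Perpetuity value at year 3: €59,600.00 / 0.114 = 522807.01754
PV of perpetuity: 522807.01754 / (1+0.114)^3 = 378168.92228
Total PV = 126679.67404 + 378168.92228 = 504848.59632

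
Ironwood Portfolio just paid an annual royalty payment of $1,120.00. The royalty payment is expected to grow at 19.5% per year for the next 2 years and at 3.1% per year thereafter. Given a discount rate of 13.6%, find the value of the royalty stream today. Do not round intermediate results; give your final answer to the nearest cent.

D_1 = 1338.40000
D_2 = 1599.38800
Terminal value at year 2: TV = D_2×(1+g_2)/(r−g_2) = 1648.96903/0.105 = 15704.46693
P_0 = D_1/(1+r)^1 + D_2/(1+r)^2 + TV/(1+r)^2
    = 1178.16901 + 1239.35913 + 12169.32632 = 14586.85446

$14586.85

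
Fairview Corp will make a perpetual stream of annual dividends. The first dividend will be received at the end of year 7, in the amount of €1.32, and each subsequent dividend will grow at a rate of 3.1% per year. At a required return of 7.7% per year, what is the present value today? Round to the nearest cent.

Value at end of year 6: C₁ / (r − g) = €1.32 / (0.077 − 0.031) = €28.6957
Discount to today: PV = €28.6957 / (1 + 0.077)^6 = €28.6957 / 1.560609 = €18.39

€18.39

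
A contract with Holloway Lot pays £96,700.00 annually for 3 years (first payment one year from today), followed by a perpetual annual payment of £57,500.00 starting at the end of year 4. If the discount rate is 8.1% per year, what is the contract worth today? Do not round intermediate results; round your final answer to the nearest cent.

PV of 3-year annuity: £96,700.00 × [1 − (1+0.081)^−3] / 0.081 = 248756.29861
Perpetuity value at year 3: £57,500.00 / 0.081 = 709876.54321
PV of perpetuity: 709876.54321 / (1+0.081)^3 = 561960.44010
Total PV = 248756.29861 + 561960.44010 = 810716.73872

£810716.74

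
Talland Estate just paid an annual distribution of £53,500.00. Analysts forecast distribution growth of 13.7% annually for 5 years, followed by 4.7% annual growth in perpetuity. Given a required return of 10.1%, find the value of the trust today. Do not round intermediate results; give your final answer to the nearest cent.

£1513263.20

D_1 = 60829.50000
D_2 = 69163.14150
D_3 = 78638.49189
D_4 = 89411.96527
D_5 = 101661.40452
Terminal value at year 5: TV = D_5×(1+g_2)/(r−g_2) = 106439.49053/0.054 = 1971101.67646
P_0 = D_1/(1+r)^1 + D_2/(1+r)^2 + D_3/(1+r)^3 + D_4/(1+r)^4 + D_5/(1+r)^5 + TV/(1+r)^5
    = 55249.31880 + 57055.83604 + 58921.42196 + 60848.00796 + 62837.58860 + 1218351.02346 = 1513263.19681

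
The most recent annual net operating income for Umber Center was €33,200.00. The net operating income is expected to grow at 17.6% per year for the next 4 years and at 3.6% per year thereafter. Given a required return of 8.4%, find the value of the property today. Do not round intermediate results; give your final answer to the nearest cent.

€1156059.15

D_1 = 39043.20000
D_2 = 45914.80320
D_3 = 53995.80856
D_4 = 63499.07087
Terminal value at year 4: TV = D_4×(1+g_2)/(r−g_2) = 65785.03742/0.048 = 1370521.61295
P_0 = D_1/(1+r)^1 + D_2/(1+r)^2 + D_3/(1+r)^3 + D_4/(1+r)^4 + TV/(1+r)^4
    = 36017.71218 + 39074.56598 + 42390.85756 + 45988.60561 + 992587.40450 = 1156059.14582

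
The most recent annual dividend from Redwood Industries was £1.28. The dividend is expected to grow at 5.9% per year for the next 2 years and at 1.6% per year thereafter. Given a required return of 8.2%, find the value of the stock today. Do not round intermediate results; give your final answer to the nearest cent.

£21.35

D_1 = 1.35552
D_2 = 1.43550
Terminal value at year 2: TV = D_2×(1+g_2)/(r−g_2) = 1.45846/0.066 = 22.09793
P_0 = D_1/(1+r)^1 + D_2/(1+r)^2 + TV/(1+r)^2
    = 1.25279 + 1.22616 + 18.87544 = 21.35439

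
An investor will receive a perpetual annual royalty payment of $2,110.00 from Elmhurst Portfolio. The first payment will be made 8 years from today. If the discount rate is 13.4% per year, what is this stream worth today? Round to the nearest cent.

Value at end of year 7: C / r = $2,110.00 / 0.134 = $15,746.2687
Discount to today: PV = $15,746.2687 / (1 + 0.134)^7 = $15,746.2687 / 2.411523 = $6,529.60

$6529.60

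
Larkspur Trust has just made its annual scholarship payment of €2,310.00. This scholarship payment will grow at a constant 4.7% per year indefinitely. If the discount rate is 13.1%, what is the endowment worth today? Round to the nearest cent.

€28792.50

D₁ = D₀ × (1 + g) = €2,310.00 × 1.047 = €2,418.5700
Growing perpetuity: P = D₁ / (r − g) = €2,418.5700 / (0.131 − 0.047) = €28,792.50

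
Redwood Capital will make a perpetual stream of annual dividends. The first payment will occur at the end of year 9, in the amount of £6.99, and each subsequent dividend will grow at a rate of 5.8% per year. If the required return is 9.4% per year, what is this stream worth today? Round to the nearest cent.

Value at end of year 8: C₁ / (r − g) = £6.99 / (0.094 − 0.058) = £194.1667
Discount to today: PV = £194.1667 / (1 + 0.094)^8 = £194.1667 / 2.051817 = £94.63

£94.63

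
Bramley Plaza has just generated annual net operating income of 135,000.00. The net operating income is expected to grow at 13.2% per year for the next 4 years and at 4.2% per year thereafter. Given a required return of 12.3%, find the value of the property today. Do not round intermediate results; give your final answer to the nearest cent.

D_1 = 152820.00000
D_2 = 172992.24000
D_3 = 195827.21568
D_4 = 221676.40815
Terminal value at year 4: TV = D_4×(1+g_2)/(r−g_2) = 230986.81729/0.081 = 2851689.10237
P_0 = D_1/(1+r)^1 + D_2/(1+r)^2 + D_3/(1+r)^3 + D_4/(1+r)^4 + TV/(1+r)^4
    = 136081.92342 + 137172.51764 + 138271.85215 + 139379.99701 + 1793011.81335 = 2343918.10357

2343918.10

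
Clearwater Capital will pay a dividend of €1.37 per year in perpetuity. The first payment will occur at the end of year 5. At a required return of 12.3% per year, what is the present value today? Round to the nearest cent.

€7.00

Value at end of year 4: C / r = €1.37 / 0.123 = €11.1382
Discount to today: PV = €11.1382 / (1 + 0.123)^4 = €11.1382 / 1.590446 = €7.00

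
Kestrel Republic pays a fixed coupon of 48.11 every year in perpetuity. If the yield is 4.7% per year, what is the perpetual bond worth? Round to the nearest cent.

1023.62

Level perpetuity: PV = C / r = 48.11 / 0.047 = 1,023.62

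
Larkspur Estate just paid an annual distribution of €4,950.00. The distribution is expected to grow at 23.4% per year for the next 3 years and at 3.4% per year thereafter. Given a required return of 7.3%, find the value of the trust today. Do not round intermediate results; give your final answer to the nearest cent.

€219390.44

D_1 = 6108.30000
D_2 = 7537.64220
D_3 = 9301.45047
Terminal value at year 3: TV = D_3×(1+g_2)/(r−g_2) = 9617.69979/0.039 = 246607.68695
P_0 = D_1/(1+r)^1 + D_2/(1+r)^2 + D_3/(1+r)^3 + TV/(1+r)^3
    = 5692.73066 + 6546.90553 + 7529.24644 + 199621.55939 = 219390.44202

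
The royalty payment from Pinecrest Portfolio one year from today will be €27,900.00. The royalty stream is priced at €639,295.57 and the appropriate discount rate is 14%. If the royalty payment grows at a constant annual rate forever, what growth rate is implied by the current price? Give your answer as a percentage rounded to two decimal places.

P = D₁/(r−g) ⇒ g = r − D₁/P = 0.14 − €27,900.00/€639,295.57 = 0.096358

9.64%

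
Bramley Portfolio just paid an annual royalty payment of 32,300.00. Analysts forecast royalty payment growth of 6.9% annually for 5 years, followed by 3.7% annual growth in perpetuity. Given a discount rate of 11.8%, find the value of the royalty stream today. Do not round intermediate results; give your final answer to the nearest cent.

471969.31

D_1 = 34528.70000
D_2 = 36911.18030
D_3 = 39458.05174
D_4 = 42180.65731
D_5 = 45091.12267
Terminal value at year 5: TV = D_5×(1+g_2)/(r−g_2) = 46759.49420/0.081 = 577277.70622
P_0 = D_1/(1+r)^1 + D_2/(1+r)^2 + D_3/(1+r)^3 + D_4/(1+r)^4 + D_5/(1+r)^5 + TV/(1+r)^5
    = 30884.34705 + 29530.73971 + 28236.45863 + 26998.90365 + 25815.58855 + 330503.27562 = 471969.31320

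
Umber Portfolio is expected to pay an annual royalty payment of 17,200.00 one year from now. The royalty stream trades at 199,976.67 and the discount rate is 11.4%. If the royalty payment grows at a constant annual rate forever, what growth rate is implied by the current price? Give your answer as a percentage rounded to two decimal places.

2.80%

P = D₁/(r−g) ⇒ g = r − D₁/P = 0.114 − 17,200.00/199,976.67 = 0.027990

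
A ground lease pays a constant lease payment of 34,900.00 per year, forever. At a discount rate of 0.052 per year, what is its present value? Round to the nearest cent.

Level perpetuity: PV = C / r = 34,900.00 / 0.052 = 671,153.85

671153.85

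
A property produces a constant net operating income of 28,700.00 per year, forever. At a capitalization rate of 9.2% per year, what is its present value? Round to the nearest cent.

Level perpetuity: PV = C / r = 28,700.00 / 0.092 = 311,956.52

311956.52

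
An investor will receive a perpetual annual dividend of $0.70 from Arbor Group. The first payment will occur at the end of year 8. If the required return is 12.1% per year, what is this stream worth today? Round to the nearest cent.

$2.60

Value at end of year 7: C / r = $0.70 / 0.121 = $5.7851
Discount to today: PV = $5.7851 / (1 + 0.121)^7 = $5.7851 / 2.224535 = $2.60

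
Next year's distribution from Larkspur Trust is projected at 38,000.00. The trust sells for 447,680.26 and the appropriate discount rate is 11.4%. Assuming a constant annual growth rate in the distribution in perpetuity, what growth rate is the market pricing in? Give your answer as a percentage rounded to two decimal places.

P = D₁/(r−g) ⇒ g = r − D₁/P = 0.114 − 38,000.00/447,680.26 = 0.029118

2.91%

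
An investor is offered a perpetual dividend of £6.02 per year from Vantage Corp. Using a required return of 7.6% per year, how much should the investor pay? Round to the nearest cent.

£79.21

Level perpetuity: PV = C / r = £6.02 / 0.076 = £79.21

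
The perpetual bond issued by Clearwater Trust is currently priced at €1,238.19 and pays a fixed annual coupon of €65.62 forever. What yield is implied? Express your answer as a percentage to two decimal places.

P = C/r ⇒ r = C/P = €65.62/€1,238.19 = 0.052997

5.30%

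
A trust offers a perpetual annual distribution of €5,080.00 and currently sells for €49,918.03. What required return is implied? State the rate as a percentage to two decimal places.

10.18%

P = C/r ⇒ r = C/P = €5,080.00/€49,918.03 = 0.101767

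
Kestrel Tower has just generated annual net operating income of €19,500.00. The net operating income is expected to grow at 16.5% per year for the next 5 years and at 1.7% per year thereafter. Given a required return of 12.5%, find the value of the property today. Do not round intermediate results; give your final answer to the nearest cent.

D_1 = 22717.50000
D_2 = 26465.88750
D_3 = 30832.75894
D_4 = 35920.16416
D_5 = 41846.99125
Terminal value at year 5: TV = D_5×(1+g_2)/(r−g_2) = 42558.39010/0.108 = 394059.16759
P_0 = D_1/(1+r)^1 + D_2/(1+r)^2 + D_3/(1+r)^3 + D_4/(1+r)^4 + D_5/(1+r)^5 + TV/(1+r)^5
    = 20193.33333 + 20911.31852 + 21654.83207 + 22424.78165 + 23222.10722 + 218674.84299 = 327081.21578

€327081.22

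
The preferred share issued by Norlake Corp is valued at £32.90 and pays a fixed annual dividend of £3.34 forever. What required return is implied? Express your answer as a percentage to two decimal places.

10.15%

P = C/r ⇒ r = C/P = £3.34/£32.90 = 0.101520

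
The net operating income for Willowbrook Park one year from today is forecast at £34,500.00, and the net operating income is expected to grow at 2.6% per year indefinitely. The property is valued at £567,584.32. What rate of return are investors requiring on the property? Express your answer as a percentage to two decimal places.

P = D₁/(r − g) ⇒ r = D₁/P + g = £34,500.0000/£567,584.32 + 0.026 = 0.060784 + 0.026 = 0.086784

8.68%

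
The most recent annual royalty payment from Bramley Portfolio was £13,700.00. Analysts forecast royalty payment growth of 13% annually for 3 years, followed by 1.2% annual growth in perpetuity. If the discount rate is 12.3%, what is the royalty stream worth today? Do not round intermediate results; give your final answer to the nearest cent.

£168869.31

D_1 = 15481.00000
D_2 = 17493.53000
D_3 = 19767.68890
Terminal value at year 3: TV = D_3×(1+g_2)/(r−g_2) = 20004.90117/0.111 = 180224.33484
P_0 = D_1/(1+r)^1 + D_2/(1+r)^2 + D_3/(1+r)^3 + TV/(1+r)^3
    = 13785.39626 + 13871.32482 + 13957.78900 + 127254.79701 = 168869.30709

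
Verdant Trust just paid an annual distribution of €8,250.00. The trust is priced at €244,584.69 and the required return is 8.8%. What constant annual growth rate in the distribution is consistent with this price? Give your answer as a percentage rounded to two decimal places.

P = D₀(1+g)/(r−g) ⇒ P(r−g) = D₀(1+g) ⇒ g(P+D₀) = P·r − D₀
g = (P·r − D₀)/(P + D₀) = (€244,584.69×0.088 − €8,250.00) / (€244,584.69 + €8,250.00) = 0.052499

5.25%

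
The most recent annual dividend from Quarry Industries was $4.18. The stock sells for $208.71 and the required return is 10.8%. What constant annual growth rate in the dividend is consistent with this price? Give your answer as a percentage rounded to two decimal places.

P = D₀(1+g)/(r−g) ⇒ P(r−g) = D₀(1+g) ⇒ g(P+D₀) = P·r − D₀
g = (P·r − D₀)/(P + D₀) = ($208.71×0.108 − $4.18) / ($208.71 + $4.18) = 0.086245

8.62%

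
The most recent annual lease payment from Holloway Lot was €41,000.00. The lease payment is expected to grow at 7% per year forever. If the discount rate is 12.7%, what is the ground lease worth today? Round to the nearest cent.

€769649.12

D₁ = D₀ × (1 + g) = €41,000.00 × 1.07 = €43,870.0000
Growing perpetuity: P = D₁ / (r − g) = €43,870.0000 / (0.127 − 0.07) = €769,649.12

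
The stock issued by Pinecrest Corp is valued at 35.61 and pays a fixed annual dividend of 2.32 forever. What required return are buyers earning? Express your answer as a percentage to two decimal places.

P = C/r ⇒ r = C/P = 2.32/35.61 = 0.065150

6.52%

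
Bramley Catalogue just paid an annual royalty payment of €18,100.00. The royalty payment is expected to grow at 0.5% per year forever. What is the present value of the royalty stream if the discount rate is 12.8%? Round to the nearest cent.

D₁ = D₀ × (1 + g) = €18,100.00 × 1.005 = €18,190.5000
Growing perpetuity: P = D₁ / (r − g) = €18,190.5000 / (0.128 − 0.005) = €147,890.24

€147890.24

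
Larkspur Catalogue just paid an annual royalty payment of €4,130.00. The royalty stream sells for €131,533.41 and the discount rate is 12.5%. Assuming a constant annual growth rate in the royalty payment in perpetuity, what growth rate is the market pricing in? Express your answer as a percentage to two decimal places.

9.08%

P = D₀(1+g)/(r−g) ⇒ P(r−g) = D₀(1+g) ⇒ g(P+D₀) = P·r − D₀
g = (P·r − D₀)/(P + D₀) = (€131,533.41×0.125 − €4,130.00) / (€131,533.41 + €4,130.00) = 0.090752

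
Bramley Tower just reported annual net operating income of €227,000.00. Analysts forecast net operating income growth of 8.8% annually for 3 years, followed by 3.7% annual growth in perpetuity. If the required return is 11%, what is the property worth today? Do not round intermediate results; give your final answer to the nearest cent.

D_1 = 246976.00000
D_2 = 268709.88800
D_3 = 292356.35814
Terminal value at year 3: TV = D_3×(1+g_2)/(r−g_2) = 303173.54340/0.073 = 4153062.23829
P_0 = D_1/(1+r)^1 + D_2/(1+r)^2 + D_3/(1+r)^3 + TV/(1+r)^3
    = 222500.90090 + 218090.97314 + 213768.44934 + 3036683.31465 = 3691043.63803

€3691043.64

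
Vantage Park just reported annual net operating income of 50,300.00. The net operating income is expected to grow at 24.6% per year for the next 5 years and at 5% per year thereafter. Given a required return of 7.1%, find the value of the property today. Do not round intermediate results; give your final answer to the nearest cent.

D_1 = 62673.80000
D_2 = 78091.55480
D_3 = 97302.07728
D_4 = 121238.38829
D_5 = 151063.03181
Terminal value at year 5: TV = D_5×(1+g_2)/(r−g_2) = 158616.18340/0.021 = 7553151.59058
P_0 = D_1/(1+r)^1 + D_2/(1+r)^2 + D_3/(1+r)^3 + D_4/(1+r)^4 + D_5/(1+r)^5 + TV/(1+r)^5
    = 58518.95425 + 68080.87488 + 79205.20084 + 92147.22712 + 107203.96358 + 5360198.17877 = 5765354.39942

5765354.40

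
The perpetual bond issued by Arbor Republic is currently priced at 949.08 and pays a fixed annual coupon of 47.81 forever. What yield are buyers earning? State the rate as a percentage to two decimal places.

P = C/r ⇒ r = C/P = 47.81/949.08 = 0.050375

5.04%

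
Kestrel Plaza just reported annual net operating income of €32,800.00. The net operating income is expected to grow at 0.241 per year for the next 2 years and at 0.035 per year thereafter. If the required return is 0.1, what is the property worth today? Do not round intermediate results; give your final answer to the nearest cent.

€743503.06

D_1 = 40704.80000
D_2 = 50514.65680
Terminal value at year 2: TV = D_2×(1+g_2)/(r−g_2) = 52282.66979/0.065 = 804348.76597
P_0 = D_1/(1+r)^1 + D_2/(1+r)^2 + TV/(1+r)^2
    = 37004.36364 + 41747.65025 + 664751.04626 = 743503.06014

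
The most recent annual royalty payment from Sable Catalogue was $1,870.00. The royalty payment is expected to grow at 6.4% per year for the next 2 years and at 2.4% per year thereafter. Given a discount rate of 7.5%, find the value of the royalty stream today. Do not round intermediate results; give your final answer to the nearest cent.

$40464.99

D_1 = 1989.68000
D_2 = 2117.01952
Terminal value at year 2: TV = D_2×(1+g_2)/(r−g_2) = 2167.82799/0.051 = 42506.43115
P_0 = D_1/(1+r)^1 + D_2/(1+r)^2 + TV/(1+r)^2
    = 1850.86512 + 1831.92603 + 36782.20110 = 40464.99225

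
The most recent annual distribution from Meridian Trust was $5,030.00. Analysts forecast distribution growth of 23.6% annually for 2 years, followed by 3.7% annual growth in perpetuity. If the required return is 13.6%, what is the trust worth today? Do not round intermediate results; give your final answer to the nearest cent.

D_1 = 6217.08000
D_2 = 7684.31088
Terminal value at year 2: TV = D_2×(1+g_2)/(r−g_2) = 7968.63038/0.099 = 80491.21599
P_0 = D_1/(1+r)^1 + D_2/(1+r)^2 + TV/(1+r)^2
    = 5472.78169 + 5954.54064 + 62372.30955 = 73799.63188

$73799.63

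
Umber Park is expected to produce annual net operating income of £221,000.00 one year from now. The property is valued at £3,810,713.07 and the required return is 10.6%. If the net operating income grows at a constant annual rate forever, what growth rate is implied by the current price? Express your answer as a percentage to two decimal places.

4.80%

P = D₁/(r−g) ⇒ g = r − D₁/P = 0.106 − £221,000.00/£3,810,713.07 = 0.048006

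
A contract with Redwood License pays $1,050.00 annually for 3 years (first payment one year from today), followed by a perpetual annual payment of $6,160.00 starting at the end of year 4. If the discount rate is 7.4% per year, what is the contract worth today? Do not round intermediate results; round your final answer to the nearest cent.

$69930.39

PV of 3-year annuity: $1,050.00 × [1 − (1+0.074)^−3] / 0.074 = 2735.51737
Perpetuity value at year 3: $6,160.00 / 0.074 = 83243.24324
PV of perpetuity: 83243.24324 / (1+0.074)^3 = 67194.87469
Total PV = 2735.51737 + 67194.87469 = 69930.39205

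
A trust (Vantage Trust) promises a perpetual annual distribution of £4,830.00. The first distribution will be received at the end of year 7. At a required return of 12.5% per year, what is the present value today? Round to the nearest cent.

£19059.96

Value at end of year 6: C / r = £4,830.00 / 0.125 = £38,640.0000
Discount to today: PV = £38,640.0000 / (1 + 0.125)^6 = £38,640.0000 / 2.027287 = £19,059.96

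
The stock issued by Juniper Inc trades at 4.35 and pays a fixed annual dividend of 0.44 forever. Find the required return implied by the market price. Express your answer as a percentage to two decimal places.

10.11%

P = C/r ⇒ r = C/P = 0.44/4.35 = 0.101149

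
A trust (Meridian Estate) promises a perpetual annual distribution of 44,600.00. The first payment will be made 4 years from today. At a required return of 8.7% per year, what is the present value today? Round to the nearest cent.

Value at end of year 3: C / r = 44,600.00 / 0.087 = 512,643.6782
Discount to today: PV = 512,643.6782 / (1 + 0.087)^3 = 512,643.6782 / 1.284366 = 399,141.58

399141.58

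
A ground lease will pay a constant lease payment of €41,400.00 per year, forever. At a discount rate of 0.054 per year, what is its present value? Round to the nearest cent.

€766666.67

Level perpetuity: PV = C / r = €41,400.00 / 0.054 = €766,666.67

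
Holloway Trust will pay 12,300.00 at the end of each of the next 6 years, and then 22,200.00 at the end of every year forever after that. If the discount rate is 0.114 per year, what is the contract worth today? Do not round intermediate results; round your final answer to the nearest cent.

PV of 6-year annuity: 12,300.00 × [1 − (1+0.114)^−6] / 0.114 = 51441.46528
Perpetuity value at year 6: 22,200.00 / 0.114 = 194736.84211
PV of perpetuity: 194736.84211 / (1+0.114)^6 = 101891.27062
Total PV = 51441.46528 + 101891.27062 = 153332.73590

153332.74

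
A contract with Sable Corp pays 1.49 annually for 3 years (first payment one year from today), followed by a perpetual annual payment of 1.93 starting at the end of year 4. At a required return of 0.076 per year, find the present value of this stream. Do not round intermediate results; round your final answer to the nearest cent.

PV of 3-year annuity: 1.49 × [1 − (1+0.076)^−3] / 0.076 = 3.86776
Perpetuity value at year 3: 1.93 / 0.076 = 25.39474
PV of perpetuity: 25.39474 / (1+0.076)^3 = 20.38482
Total PV = 3.86776 + 20.38482 = 24.25258

24.25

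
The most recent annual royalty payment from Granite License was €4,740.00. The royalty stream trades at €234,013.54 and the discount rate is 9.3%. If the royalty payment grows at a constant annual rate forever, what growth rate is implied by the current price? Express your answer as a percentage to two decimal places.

7.13%

P = D₀(1+g)/(r−g) ⇒ P(r−g) = D₀(1+g) ⇒ g(P+D₀) = P·r − D₀
g = (P·r − D₀)/(P + D₀) = (€234,013.54×0.093 − €4,740.00) / (€234,013.54 + €4,740.00) = 0.071301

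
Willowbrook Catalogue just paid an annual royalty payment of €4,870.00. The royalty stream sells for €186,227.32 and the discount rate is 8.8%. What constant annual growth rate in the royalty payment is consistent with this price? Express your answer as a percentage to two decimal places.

6.03%

P = D₀(1+g)/(r−g) ⇒ P(r−g) = D₀(1+g) ⇒ g(P+D₀) = P·r − D₀
g = (P·r − D₀)/(P + D₀) = (€186,227.32×0.088 − €4,870.00) / (€186,227.32 + €4,870.00) = 0.060273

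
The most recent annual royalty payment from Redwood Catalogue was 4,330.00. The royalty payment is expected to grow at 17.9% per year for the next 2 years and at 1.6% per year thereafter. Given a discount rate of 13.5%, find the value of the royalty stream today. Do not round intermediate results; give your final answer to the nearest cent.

D_1 = 5105.07000
D_2 = 6018.87753
Terminal value at year 2: TV = D_2×(1+g_2)/(r−g_2) = 6115.17957/0.119 = 51388.06362
P_0 = D_1/(1+r)^1 + D_2/(1+r)^2 + TV/(1+r)^2
    = 4497.85903 + 4672.22537 + 39890.59645 = 49060.68086

49060.68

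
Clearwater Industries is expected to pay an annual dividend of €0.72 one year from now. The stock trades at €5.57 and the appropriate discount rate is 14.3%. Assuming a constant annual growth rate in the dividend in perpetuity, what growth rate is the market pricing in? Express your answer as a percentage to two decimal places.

P = D₁/(r−g) ⇒ g = r − D₁/P = 0.143 − €0.72/€5.57 = 0.013736

1.37%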